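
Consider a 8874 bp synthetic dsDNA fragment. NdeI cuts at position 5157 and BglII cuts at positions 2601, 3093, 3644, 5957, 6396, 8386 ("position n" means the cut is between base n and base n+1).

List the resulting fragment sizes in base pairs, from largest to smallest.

Combined cut positions (sorted): 2601, 3093, 3644, 5157, 5957, 6396, 8386.
Linear molecule, 7 cuts → 8 fragments:
  2601 − 0 = 2601 bp
  3093 − 2601 = 492 bp
  3644 − 3093 = 551 bp
  5157 − 3644 = 1513 bp
  5957 − 5157 = 800 bp
  6396 − 5957 = 439 bp
  8386 − 6396 = 1990 bp
  8874 − 8386 = 488 bp
Sorted largest to smallest: 2601, 1990, 1513, 800, 551, 492, 488, 439 bp.

2601, 1990, 1513, 800, 551, 492, 488, 439 bp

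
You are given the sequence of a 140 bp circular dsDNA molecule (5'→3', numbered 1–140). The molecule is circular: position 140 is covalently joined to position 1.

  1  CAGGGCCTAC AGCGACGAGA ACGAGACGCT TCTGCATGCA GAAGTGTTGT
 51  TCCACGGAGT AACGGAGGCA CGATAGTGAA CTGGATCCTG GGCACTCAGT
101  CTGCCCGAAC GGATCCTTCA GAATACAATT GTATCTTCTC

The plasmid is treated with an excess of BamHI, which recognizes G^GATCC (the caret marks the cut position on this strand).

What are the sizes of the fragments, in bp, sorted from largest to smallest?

112, 28 bp

BamHI sites (GGATCC) start at positions 83, 111.
BamHI cuts after the first base of each site, so after positions 83, 111.
Circular molecule, 2 cuts → 2 fragments:
  84–111 → 28 bp
  112–140 then 1–83 → 29 + 83 = 112 bp
Sorted largest to smallest: 112, 28 bp.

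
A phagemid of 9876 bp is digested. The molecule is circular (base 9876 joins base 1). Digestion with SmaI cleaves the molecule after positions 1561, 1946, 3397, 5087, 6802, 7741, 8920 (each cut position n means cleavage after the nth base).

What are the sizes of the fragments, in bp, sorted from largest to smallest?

2517, 1715, 1690, 1451, 1179, 939, 385 bp

Circular molecule, 7 cuts → 7 fragments:
  1946 − 1561 = 385 bp
  3397 − 1946 = 1451 bp
  5087 − 3397 = 1690 bp
  6802 − 5087 = 1715 bp
  7741 − 6802 = 939 bp
  8920 − 7741 = 1179 bp
  wrap: 9876 − 8920 + 1561 = 2517 bp
Sorted largest to smallest: 2517, 1715, 1690, 1451, 1179, 939, 385 bp.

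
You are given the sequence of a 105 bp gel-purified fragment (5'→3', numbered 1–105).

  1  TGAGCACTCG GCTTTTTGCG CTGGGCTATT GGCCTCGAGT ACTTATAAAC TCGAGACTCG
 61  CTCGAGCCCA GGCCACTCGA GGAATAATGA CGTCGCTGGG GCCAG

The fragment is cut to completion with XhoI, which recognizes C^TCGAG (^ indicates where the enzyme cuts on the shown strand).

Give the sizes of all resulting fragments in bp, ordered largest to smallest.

XhoI sites (CTCGAG) start at positions 34, 50, 61, 76.
XhoI cuts after the first base of each site, so after positions 34, 50, 61, 76.
Linear molecule, 4 cuts → 5 fragments:
  1–34 → 34 bp
  35–50 → 16 bp
  51–61 → 11 bp
  62–76 → 15 bp
  77–105 → 29 bp
Sorted largest to smallest: 34, 29, 16, 15, 11 bp.

34, 29, 16, 15, 11 bp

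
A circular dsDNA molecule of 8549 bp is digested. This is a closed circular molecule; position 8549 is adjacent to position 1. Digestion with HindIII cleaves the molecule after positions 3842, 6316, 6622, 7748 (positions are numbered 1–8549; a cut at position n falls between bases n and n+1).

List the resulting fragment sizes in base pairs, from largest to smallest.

4643, 2474, 1126, 306 bp

Circular molecule, 4 cuts → 4 fragments:
  6316 − 3842 = 2474 bp
  6622 − 6316 = 306 bp
  7748 − 6622 = 1126 bp
  wrap: 8549 − 7748 + 3842 = 4643 bp
Sorted largest to smallest: 4643, 2474, 1126, 306 bp.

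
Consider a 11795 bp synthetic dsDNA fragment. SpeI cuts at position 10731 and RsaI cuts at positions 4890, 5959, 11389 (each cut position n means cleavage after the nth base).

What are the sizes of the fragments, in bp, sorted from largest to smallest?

4890, 4772, 1069, 658, 406 bp

Combined cut positions (sorted): 4890, 5959, 10731, 11389.
Linear molecule, 4 cuts → 5 fragments:
  4890 − 0 = 4890 bp
  5959 − 4890 = 1069 bp
  10731 − 5959 = 4772 bp
  11389 − 10731 = 658 bp
  11795 − 11389 = 406 bp
Sorted largest to smallest: 4890, 4772, 1069, 658, 406 bp.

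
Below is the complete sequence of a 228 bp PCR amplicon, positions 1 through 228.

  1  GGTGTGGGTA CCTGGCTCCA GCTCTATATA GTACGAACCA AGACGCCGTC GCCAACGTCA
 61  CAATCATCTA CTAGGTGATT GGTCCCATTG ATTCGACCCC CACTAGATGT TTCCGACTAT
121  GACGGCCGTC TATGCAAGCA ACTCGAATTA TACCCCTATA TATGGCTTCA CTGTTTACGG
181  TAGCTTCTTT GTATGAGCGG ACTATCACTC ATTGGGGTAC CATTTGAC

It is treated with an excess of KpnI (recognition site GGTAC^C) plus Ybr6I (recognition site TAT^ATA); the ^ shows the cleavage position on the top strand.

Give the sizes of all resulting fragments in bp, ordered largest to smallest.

132, 61, 16, 11, 8 bp

KpnI sites (GGTACC) start at positions 7, 216.
KpnI cuts after base 5 of each site (before the last base), so after positions 11, 220.
Ybr6I sites (TATATA) start at positions 25, 157.
Ybr6I cuts after base 3 of each site, so after positions 27, 159.
Combined cut positions: 11, 27, 159, 220.
Linear molecule, 4 cuts → 5 fragments:
  1–11 → 11 bp
  12–27 → 16 bp
  28–159 → 132 bp
  160–220 → 61 bp
  221–228 → 8 bp
Sorted largest to smallest: 132, 61, 16, 11, 8 bp.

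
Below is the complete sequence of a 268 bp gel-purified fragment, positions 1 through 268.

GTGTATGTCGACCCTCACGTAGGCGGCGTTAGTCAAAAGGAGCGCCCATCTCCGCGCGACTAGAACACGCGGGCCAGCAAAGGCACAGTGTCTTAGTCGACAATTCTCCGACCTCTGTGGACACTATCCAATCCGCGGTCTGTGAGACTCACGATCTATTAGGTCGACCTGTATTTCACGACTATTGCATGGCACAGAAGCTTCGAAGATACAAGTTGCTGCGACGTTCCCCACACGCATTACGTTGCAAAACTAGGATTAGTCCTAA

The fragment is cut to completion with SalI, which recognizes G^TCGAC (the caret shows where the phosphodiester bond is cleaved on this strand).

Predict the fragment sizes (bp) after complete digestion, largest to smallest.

SalI sites (GTCGAC) start at positions 7, 96, 163.
SalI cuts after the first base of each site, so after positions 7, 96, 163.
Linear molecule, 3 cuts → 4 fragments:
  1–7 → 7 bp
  8–96 → 89 bp
  97–163 → 67 bp
  164–268 → 105 bp
Sorted largest to smallest: 105, 89, 67, 7 bp.

105, 89, 67, 7 bp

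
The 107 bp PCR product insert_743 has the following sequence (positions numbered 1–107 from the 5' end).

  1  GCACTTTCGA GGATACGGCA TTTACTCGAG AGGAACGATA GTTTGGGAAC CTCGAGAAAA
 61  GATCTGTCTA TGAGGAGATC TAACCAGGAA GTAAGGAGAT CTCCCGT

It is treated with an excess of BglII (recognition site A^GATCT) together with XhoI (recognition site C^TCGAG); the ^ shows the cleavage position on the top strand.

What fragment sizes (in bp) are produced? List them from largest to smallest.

BglII sites (AGATCT) start at positions 60, 76, 97.
BglII cuts after the first base of each site, so after positions 60, 76, 97.
XhoI sites (CTCGAG) start at positions 25, 51.
XhoI cuts after the first base of each site, so after positions 25, 51.
Combined cut positions: 25, 51, 60, 76, 97.
Linear molecule, 5 cuts → 6 fragments:
  1–25 → 25 bp
  26–51 → 26 bp
  52–60 → 9 bp
  61–76 → 16 bp
  77–97 → 21 bp
  98–107 → 10 bp
Sorted largest to smallest: 26, 25, 21, 16, 10, 9 bp.

26, 25, 21, 16, 10, 9 bp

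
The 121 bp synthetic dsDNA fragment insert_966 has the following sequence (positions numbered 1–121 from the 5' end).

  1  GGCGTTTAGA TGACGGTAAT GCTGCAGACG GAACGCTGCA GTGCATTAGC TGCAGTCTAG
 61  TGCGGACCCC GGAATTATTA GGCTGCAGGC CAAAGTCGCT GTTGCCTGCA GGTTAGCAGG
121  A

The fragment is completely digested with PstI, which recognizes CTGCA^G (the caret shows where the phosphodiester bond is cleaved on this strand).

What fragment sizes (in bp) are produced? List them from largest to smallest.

33, 26, 23, 14, 14, 11 bp

PstI sites (CTGCAG) start at positions 22, 36, 50, 83, 106.
PstI cuts after base 5 of each site (before the last base), so after positions 26, 40, 54, 87, 110.
Linear molecule, 5 cuts → 6 fragments:
  1–26 → 26 bp
  27–40 → 14 bp
  41–54 → 14 bp
  55–87 → 33 bp
  88–110 → 23 bp
  111–121 → 11 bp
Sorted largest to smallest: 33, 26, 23, 14, 14, 11 bp.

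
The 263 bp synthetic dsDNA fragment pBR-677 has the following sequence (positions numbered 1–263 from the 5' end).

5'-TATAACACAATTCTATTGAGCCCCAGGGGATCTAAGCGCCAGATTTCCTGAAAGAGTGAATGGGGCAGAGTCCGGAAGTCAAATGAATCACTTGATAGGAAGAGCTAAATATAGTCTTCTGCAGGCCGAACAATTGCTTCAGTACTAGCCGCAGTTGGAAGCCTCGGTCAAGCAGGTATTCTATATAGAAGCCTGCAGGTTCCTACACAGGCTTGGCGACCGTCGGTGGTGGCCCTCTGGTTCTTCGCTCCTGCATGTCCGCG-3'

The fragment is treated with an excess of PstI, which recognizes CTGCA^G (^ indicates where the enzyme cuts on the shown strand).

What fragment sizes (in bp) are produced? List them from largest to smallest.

PstI sites (CTGCAG) start at positions 119, 193.
PstI cuts after base 5 of each site (before the last base), so after positions 123, 197.
Linear molecule, 2 cuts → 3 fragments:
  1–123 → 123 bp
  124–197 → 74 bp
  198–263 → 66 bp
Sorted largest to smallest: 123, 74, 66 bp.

123, 74, 66 bp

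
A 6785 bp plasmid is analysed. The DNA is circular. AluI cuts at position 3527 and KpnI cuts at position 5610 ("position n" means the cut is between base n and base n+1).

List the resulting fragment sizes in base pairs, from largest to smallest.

Combined cut positions (sorted): 3527, 5610.
Circular molecule, 2 cuts → 2 fragments:
  5610 − 3527 = 2083 bp
  wrap: 6785 − 5610 + 3527 = 4702 bp
Sorted largest to smallest: 4702, 2083 bp.

4702, 2083 bp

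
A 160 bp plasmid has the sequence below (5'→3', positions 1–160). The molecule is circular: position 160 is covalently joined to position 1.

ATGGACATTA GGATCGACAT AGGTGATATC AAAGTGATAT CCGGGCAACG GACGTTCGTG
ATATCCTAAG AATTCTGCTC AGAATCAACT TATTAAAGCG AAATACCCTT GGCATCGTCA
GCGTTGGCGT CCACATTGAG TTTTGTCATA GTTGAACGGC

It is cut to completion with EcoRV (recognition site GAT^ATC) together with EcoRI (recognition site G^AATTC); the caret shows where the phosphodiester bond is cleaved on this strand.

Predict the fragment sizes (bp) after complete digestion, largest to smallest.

EcoRV sites (GATATC) start at positions 25, 36, 60.
EcoRV cuts after base 3 of each site, so after positions 27, 38, 62.
The EcoRI site (GAATTC) starts at position 70.
EcoRI cuts after the first base of each site, so after position 70.
Combined cut positions: 27, 38, 62, 70.
Circular molecule, 4 cuts → 4 fragments:
  28–38 → 11 bp
  39–62 → 24 bp
  63–70 → 8 bp
  71–160 then 1–27 → 90 + 27 = 117 bp
Sorted largest to smallest: 117, 24, 11, 8 bp.

117, 24, 11, 8 bp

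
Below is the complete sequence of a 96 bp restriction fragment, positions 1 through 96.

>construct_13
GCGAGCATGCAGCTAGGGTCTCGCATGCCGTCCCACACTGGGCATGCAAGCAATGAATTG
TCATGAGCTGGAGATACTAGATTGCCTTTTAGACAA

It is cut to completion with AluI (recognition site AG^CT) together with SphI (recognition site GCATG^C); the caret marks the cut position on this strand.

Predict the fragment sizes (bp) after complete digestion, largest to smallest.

AluI sites (AGCT) start at positions 11, 66.
AluI cuts after base 2 of each site, so after positions 12, 67.
SphI sites (GCATGC) start at positions 5, 23, 42.
SphI cuts after base 5 of each site (before the last base), so after positions 9, 27, 46.
Combined cut positions: 9, 12, 27, 46, 67.
Linear molecule, 5 cuts → 6 fragments:
  1–9 → 9 bp
  10–12 → 3 bp
  13–27 → 15 bp
  28–46 → 19 bp
  47–67 → 21 bp
  68–96 → 29 bp
Sorted largest to smallest: 29, 21, 19, 15, 9, 3 bp.

29, 21, 19, 15, 9, 3 bp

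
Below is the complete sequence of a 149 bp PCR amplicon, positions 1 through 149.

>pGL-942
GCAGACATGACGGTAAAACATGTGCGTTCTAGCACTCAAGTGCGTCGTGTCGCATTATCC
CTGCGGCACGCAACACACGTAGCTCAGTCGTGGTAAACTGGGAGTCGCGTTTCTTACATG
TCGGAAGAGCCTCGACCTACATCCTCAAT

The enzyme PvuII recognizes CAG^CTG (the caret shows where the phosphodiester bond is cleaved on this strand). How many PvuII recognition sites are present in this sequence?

0

No occurrence of CAGCTG is present in the sequence.
PvuII does not cut: 0 sites.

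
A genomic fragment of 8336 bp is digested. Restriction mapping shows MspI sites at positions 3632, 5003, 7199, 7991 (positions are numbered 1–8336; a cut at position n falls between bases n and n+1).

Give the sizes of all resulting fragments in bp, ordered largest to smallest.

Linear molecule, 4 cuts → 5 fragments:
  3632 − 0 = 3632 bp
  5003 − 3632 = 1371 bp
  7199 − 5003 = 2196 bp
  7991 − 7199 = 792 bp
  8336 − 7991 = 345 bp
Sorted largest to smallest: 3632, 2196, 1371, 792, 345 bp.

3632, 2196, 1371, 792, 345 bp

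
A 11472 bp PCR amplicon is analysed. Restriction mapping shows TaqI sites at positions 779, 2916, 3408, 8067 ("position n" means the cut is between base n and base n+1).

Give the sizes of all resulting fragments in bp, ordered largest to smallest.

4659, 3405, 2137, 779, 492 bp

Linear molecule, 4 cuts → 5 fragments:
  779 − 0 = 779 bp
  2916 − 779 = 2137 bp
  3408 − 2916 = 492 bp
  8067 − 3408 = 4659 bp
  11472 − 8067 = 3405 bp
Sorted largest to smallest: 4659, 3405, 2137, 779, 492 bp.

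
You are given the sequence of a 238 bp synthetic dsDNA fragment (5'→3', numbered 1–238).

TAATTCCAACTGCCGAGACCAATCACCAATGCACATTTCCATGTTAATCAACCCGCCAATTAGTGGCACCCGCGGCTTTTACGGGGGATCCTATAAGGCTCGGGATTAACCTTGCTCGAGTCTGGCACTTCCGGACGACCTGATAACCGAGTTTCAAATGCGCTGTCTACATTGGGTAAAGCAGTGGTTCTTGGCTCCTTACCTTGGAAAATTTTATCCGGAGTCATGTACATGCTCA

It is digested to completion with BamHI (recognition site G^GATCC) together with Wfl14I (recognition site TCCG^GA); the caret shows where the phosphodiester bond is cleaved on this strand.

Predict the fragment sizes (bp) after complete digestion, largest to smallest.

87, 86, 47, 18 bp

The BamHI site (GGATCC) starts at position 86.
BamHI cuts after the first base of each site, so after position 86.
Wfl14I sites (TCCGGA) start at positions 130, 217.
Wfl14I cuts after base 4 of each site, so after positions 133, 220.
Combined cut positions: 86, 133, 220.
Linear molecule, 3 cuts → 4 fragments:
  1–86 → 86 bp
  87–133 → 47 bp
  134–220 → 87 bp
  221–238 → 18 bp
Sorted largest to smallest: 87, 86, 47, 18 bp.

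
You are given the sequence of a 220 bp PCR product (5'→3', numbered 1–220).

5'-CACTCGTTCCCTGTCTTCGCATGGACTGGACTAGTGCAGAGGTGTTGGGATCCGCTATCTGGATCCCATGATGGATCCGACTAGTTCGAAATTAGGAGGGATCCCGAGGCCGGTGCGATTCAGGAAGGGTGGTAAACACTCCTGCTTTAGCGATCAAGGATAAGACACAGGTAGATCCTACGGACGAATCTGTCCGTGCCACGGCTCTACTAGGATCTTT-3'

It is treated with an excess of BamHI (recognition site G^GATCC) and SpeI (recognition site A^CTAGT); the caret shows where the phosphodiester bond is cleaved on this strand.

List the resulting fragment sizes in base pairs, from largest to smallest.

121, 30, 19, 18, 13, 12, 7 bp

BamHI sites (GGATCC) start at positions 48, 61, 73, 99.
BamHI cuts after the first base of each site, so after positions 48, 61, 73, 99.
SpeI sites (ACTAGT) start at positions 30, 80.
SpeI cuts after the first base of each site, so after positions 30, 80.
Combined cut positions: 30, 48, 61, 73, 80, 99.
Linear molecule, 6 cuts → 7 fragments:
  1–30 → 30 bp
  31–48 → 18 bp
  49–61 → 13 bp
  62–73 → 12 bp
  74–80 → 7 bp
  81–99 → 19 bp
  100–220 → 121 bp
Sorted largest to smallest: 121, 30, 19, 18, 13, 12, 7 bp.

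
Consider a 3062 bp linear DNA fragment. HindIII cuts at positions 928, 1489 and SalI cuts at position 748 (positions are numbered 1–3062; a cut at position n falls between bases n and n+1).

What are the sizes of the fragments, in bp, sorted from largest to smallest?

Combined cut positions (sorted): 748, 928, 1489.
Linear molecule, 3 cuts → 4 fragments:
  748 − 0 = 748 bp
  928 − 748 = 180 bp
  1489 − 928 = 561 bp
  3062 − 1489 = 1573 bp
Sorted largest to smallest: 1573, 748, 561, 180 bp.

1573, 748, 561, 180 bp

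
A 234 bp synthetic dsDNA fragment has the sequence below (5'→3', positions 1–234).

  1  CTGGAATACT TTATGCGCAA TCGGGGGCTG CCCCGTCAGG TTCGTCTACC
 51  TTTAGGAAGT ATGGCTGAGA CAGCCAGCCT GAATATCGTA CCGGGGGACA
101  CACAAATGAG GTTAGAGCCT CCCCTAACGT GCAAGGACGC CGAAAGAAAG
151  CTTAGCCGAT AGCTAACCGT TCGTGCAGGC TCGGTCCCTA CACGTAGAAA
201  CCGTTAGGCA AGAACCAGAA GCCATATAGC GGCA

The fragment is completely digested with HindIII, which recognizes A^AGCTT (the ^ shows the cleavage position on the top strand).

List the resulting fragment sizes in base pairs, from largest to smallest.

148, 86 bp

The HindIII site (AAGCTT) starts at position 148.
HindIII cuts after the first base of each site, so after position 148.
Linear molecule, 1 cut → 2 fragments:
  1–148 → 148 bp
  149–234 → 86 bp
Sorted largest to smallest: 148, 86 bp.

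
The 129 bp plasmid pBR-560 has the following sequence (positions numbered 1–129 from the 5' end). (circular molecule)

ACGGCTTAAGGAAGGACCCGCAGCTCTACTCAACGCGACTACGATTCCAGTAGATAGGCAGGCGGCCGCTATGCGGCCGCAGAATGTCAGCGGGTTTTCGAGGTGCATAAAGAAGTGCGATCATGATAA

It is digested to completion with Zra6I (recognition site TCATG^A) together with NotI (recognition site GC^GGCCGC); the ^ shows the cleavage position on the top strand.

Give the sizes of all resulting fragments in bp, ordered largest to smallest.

The Zra6I site (TCATGA) starts at position 121.
Zra6I cuts after base 5 of each site (before the last base), so after position 125.
NotI sites (GCGGCCGC) start at positions 62, 73.
NotI cuts after base 2 of each site, so after positions 63, 74.
Combined cut positions: 63, 74, 125.
Circular molecule, 3 cuts → 3 fragments:
  64–74 → 11 bp
  75–125 → 51 bp
  126–129 then 1–63 → 4 + 63 = 67 bp
Sorted largest to smallest: 67, 51, 11 bp.

67, 51, 11 bp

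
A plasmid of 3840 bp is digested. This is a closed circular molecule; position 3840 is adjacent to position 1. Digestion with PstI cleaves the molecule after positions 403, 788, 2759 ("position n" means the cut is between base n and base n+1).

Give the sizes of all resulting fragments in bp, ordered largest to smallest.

Circular molecule, 3 cuts → 3 fragments:
  788 − 403 = 385 bp
  2759 − 788 = 1971 bp
  wrap: 3840 − 2759 + 403 = 1484 bp
Sorted largest to smallest: 1971, 1484, 385 bp.

1971, 1484, 385 bp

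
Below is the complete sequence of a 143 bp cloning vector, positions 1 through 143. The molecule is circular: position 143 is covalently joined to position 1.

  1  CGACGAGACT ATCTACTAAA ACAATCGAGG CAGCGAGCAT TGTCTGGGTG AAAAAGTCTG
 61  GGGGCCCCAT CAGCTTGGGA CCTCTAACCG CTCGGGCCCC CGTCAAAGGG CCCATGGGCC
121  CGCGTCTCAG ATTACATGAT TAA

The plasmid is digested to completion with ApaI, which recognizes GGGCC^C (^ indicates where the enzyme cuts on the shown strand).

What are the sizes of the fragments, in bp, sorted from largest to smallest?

89, 32, 14, 8 bp

ApaI sites (GGGCCC) start at positions 62, 94, 108, 116.
ApaI cuts after base 5 of each site (before the last base), so after positions 66, 98, 112, 120.
Circular molecule, 4 cuts → 4 fragments:
  67–98 → 32 bp
  99–112 → 14 bp
  113–120 → 8 bp
  121–143 then 1–66 → 23 + 66 = 89 bp
Sorted largest to smallest: 89, 32, 14, 8 bp.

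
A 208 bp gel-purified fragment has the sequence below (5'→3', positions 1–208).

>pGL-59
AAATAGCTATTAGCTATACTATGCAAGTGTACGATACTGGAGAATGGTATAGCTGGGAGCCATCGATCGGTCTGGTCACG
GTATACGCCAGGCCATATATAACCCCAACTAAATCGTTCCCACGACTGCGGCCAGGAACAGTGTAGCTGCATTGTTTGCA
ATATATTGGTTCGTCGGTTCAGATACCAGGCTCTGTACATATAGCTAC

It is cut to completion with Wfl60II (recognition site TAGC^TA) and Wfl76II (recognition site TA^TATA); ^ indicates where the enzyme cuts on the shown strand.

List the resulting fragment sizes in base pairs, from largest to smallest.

108, 83, 7, 7, 3 bp

Wfl60II sites (TAGCTA) start at positions 4, 11, 202.
Wfl60II cuts after base 4 of each site, so after positions 7, 14, 205.
The Wfl76II site (TATATA) starts at position 96.
Wfl76II cuts after base 2 of each site, so after position 97.
Combined cut positions: 7, 14, 97, 205.
Linear molecule, 4 cuts → 5 fragments:
  1–7 → 7 bp
  8–14 → 7 bp
  15–97 → 83 bp
  98–205 → 108 bp
  206–208 → 3 bp
Sorted largest to smallest: 108, 83, 7, 7, 3 bp.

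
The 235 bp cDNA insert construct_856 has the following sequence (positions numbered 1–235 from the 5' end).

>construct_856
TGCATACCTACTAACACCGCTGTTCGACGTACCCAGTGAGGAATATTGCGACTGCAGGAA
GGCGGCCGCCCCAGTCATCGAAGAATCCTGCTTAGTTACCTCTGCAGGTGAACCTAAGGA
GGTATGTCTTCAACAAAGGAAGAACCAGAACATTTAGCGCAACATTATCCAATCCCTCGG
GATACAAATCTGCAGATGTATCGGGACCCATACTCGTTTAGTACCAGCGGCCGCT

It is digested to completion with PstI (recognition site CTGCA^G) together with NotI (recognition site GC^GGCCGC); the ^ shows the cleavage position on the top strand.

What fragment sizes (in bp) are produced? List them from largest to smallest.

PstI sites (CTGCAG) start at positions 52, 102, 190.
PstI cuts after base 5 of each site (before the last base), so after positions 56, 106, 194.
NotI sites (GCGGCCGC) start at positions 62, 227.
NotI cuts after base 2 of each site, so after positions 63, 228.
Combined cut positions: 56, 63, 106, 194, 228.
Linear molecule, 5 cuts → 6 fragments:
  1–56 → 56 bp
  57–63 → 7 bp
  64–106 → 43 bp
  107–194 → 88 bp
  195–228 → 34 bp
  229–235 → 7 bp
Sorted largest to smallest: 88, 56, 43, 34, 7, 7 bp.

88, 56, 43, 34, 7, 7 bp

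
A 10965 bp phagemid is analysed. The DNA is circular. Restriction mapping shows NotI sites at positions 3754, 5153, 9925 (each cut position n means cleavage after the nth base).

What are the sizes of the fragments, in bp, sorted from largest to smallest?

Circular molecule, 3 cuts → 3 fragments:
  5153 − 3754 = 1399 bp
  9925 − 5153 = 4772 bp
  wrap: 10965 − 9925 + 3754 = 4794 bp
Sorted largest to smallest: 4794, 4772, 1399 bp.

4794, 4772, 1399 bp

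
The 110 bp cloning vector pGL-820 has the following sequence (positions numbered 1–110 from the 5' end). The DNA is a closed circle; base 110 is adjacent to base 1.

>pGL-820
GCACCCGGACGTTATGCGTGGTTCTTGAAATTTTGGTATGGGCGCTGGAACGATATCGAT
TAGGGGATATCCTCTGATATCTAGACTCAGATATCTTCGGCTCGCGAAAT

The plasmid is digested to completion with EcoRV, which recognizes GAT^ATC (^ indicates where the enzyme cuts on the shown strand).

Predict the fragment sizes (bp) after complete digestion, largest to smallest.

72, 14, 14, 10 bp

EcoRV sites (GATATC) start at positions 52, 66, 76, 90.
EcoRV cuts after base 3 of each site, so after positions 54, 68, 78, 92.
Circular molecule, 4 cuts → 4 fragments:
  55–68 → 14 bp
  69–78 → 10 bp
  79–92 → 14 bp
  93–110 then 1–54 → 18 + 54 = 72 bp
Sorted largest to smallest: 72, 14, 14, 10 bp.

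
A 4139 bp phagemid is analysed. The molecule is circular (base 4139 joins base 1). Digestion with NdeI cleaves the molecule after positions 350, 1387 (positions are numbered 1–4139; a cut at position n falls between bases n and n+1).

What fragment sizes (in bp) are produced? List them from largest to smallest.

3102, 1037 bp

Circular molecule, 2 cuts → 2 fragments:
  1387 − 350 = 1037 bp
  wrap: 4139 − 1387 + 350 = 3102 bp
Sorted largest to smallest: 3102, 1037 bp.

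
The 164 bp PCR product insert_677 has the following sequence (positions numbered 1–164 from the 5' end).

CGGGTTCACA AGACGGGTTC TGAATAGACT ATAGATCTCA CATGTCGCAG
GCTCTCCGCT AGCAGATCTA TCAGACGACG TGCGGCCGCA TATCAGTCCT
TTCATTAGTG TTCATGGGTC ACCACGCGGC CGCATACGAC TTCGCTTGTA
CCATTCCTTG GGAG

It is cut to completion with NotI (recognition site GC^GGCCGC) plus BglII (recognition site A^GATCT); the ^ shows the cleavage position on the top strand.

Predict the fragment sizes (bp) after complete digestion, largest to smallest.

NotI sites (GCGGCCGC) start at positions 82, 126.
NotI cuts after base 2 of each site, so after positions 83, 127.
BglII sites (AGATCT) start at positions 33, 64.
BglII cuts after the first base of each site, so after positions 33, 64.
Combined cut positions: 33, 64, 83, 127.
Linear molecule, 4 cuts → 5 fragments:
  1–33 → 33 bp
  34–64 → 31 bp
  65–83 → 19 bp
  84–127 → 44 bp
  128–164 → 37 bp
Sorted largest to smallest: 44, 37, 33, 31, 19 bp.

44, 37, 33, 31, 19 bp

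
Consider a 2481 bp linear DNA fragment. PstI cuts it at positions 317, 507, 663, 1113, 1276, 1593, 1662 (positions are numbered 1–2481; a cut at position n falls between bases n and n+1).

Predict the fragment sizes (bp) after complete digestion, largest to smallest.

Linear molecule, 7 cuts → 8 fragments:
  317 − 0 = 317 bp
  507 − 317 = 190 bp
  663 − 507 = 156 bp
  1113 − 663 = 450 bp
  1276 − 1113 = 163 bp
  1593 − 1276 = 317 bp
  1662 − 1593 = 69 bp
  2481 − 1662 = 819 bp
Sorted largest to smallest: 819, 450, 317, 317, 190, 163, 156, 69 bp.

819, 450, 317, 317, 190, 163, 156, 69 bp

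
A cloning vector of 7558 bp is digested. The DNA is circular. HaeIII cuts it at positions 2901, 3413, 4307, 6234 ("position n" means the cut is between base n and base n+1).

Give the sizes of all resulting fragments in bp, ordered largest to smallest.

Circular molecule, 4 cuts → 4 fragments:
  3413 − 2901 = 512 bp
  4307 − 3413 = 894 bp
  6234 − 4307 = 1927 bp
  wrap: 7558 − 6234 + 2901 = 4225 bp
Sorted largest to smallest: 4225, 1927, 894, 512 bp.

4225, 1927, 894, 512 bp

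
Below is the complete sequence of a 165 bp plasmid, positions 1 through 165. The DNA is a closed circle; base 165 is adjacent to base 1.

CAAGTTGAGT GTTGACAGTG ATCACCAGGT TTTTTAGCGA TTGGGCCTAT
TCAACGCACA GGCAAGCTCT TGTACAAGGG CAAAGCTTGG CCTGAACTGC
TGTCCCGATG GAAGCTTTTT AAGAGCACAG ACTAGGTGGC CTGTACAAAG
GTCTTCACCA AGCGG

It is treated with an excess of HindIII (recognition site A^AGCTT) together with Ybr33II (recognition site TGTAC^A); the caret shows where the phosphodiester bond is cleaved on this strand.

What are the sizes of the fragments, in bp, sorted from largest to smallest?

94, 34, 29, 8 bp

HindIII sites (AAGCTT) start at positions 83, 112.
HindIII cuts after the first base of each site, so after positions 83, 112.
Ybr33II sites (TGTACA) start at positions 71, 142.
Ybr33II cuts after base 5 of each site (before the last base), so after positions 75, 146.
Combined cut positions: 75, 83, 112, 146.
Circular molecule, 4 cuts → 4 fragments:
  76–83 → 8 bp
  84–112 → 29 bp
  113–146 → 34 bp
  147–165 then 1–75 → 19 + 75 = 94 bp
Sorted largest to smallest: 94, 34, 29, 8 bp.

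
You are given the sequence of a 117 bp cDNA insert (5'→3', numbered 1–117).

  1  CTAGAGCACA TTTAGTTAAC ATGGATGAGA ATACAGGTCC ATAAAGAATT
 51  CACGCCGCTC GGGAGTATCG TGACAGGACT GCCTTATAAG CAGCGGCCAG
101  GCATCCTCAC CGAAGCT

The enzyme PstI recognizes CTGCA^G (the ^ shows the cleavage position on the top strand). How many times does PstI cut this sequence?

No occurrence of CTGCAG is present in the sequence.
PstI does not cut: 0 sites.

0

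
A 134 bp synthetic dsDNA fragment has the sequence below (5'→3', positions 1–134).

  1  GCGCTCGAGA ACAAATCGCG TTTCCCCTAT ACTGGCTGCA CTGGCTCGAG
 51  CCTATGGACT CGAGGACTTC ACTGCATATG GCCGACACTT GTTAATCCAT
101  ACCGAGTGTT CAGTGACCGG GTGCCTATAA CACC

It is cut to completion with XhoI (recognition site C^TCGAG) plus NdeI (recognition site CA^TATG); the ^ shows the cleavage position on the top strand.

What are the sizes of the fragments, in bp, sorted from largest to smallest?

XhoI sites (CTCGAG) start at positions 4, 45, 59.
XhoI cuts after the first base of each site, so after positions 4, 45, 59.
The NdeI site (CATATG) starts at position 75.
NdeI cuts after base 2 of each site, so after position 76.
Combined cut positions: 4, 45, 59, 76.
Linear molecule, 4 cuts → 5 fragments:
  1–4 → 4 bp
  5–45 → 41 bp
  46–59 → 14 bp
  60–76 → 17 bp
  77–134 → 58 bp
Sorted largest to smallest: 58, 41, 17, 14, 4 bp.

58, 41, 17, 14, 4 bp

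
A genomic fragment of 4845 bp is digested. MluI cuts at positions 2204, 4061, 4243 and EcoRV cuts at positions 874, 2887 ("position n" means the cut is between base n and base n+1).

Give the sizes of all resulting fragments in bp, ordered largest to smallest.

1330, 1174, 874, 683, 602, 182 bp

Combined cut positions (sorted): 874, 2204, 2887, 4061, 4243.
Linear molecule, 5 cuts → 6 fragments:
  874 − 0 = 874 bp
  2204 − 874 = 1330 bp
  2887 − 2204 = 683 bp
  4061 − 2887 = 1174 bp
  4243 − 4061 = 182 bp
  4845 − 4243 = 602 bp
Sorted largest to smallest: 1330, 1174, 874, 683, 602, 182 bp.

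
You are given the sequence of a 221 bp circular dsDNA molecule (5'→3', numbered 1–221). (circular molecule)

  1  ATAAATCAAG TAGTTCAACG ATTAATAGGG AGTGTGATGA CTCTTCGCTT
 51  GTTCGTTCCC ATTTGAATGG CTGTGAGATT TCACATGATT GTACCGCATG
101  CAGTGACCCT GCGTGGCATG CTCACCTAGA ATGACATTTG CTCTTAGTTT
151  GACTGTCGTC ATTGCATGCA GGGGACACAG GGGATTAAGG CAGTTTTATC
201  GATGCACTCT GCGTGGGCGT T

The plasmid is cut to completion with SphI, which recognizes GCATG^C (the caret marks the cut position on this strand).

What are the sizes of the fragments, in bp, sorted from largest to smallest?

153, 48, 20 bp

SphI sites (GCATGC) start at positions 96, 116, 164.
SphI cuts after base 5 of each site (before the last base), so after positions 100, 120, 168.
Circular molecule, 3 cuts → 3 fragments:
  101–120 → 20 bp
  121–168 → 48 bp
  169–221 then 1–100 → 53 + 100 = 153 bp
Sorted largest to smallest: 153, 48, 20 bp.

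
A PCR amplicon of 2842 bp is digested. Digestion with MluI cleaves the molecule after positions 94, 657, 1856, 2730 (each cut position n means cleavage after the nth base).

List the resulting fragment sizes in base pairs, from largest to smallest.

1199, 874, 563, 112, 94 bp

Linear molecule, 4 cuts → 5 fragments:
  94 − 0 = 94 bp
  657 − 94 = 563 bp
  1856 − 657 = 1199 bp
  2730 − 1856 = 874 bp
  2842 − 2730 = 112 bp
Sorted largest to smallest: 1199, 874, 563, 112, 94 bp.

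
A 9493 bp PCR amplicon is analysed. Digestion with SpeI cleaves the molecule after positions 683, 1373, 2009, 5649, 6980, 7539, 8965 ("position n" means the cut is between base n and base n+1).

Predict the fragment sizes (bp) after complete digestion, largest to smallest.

3640, 1426, 1331, 690, 683, 636, 559, 528 bp

Linear molecule, 7 cuts → 8 fragments:
  683 − 0 = 683 bp
  1373 − 683 = 690 bp
  2009 − 1373 = 636 bp
  5649 − 2009 = 3640 bp
  6980 − 5649 = 1331 bp
  7539 − 6980 = 559 bp
  8965 − 7539 = 1426 bp
  9493 − 8965 = 528 bp
Sorted largest to smallest: 3640, 1426, 1331, 690, 683, 636, 559, 528 bp.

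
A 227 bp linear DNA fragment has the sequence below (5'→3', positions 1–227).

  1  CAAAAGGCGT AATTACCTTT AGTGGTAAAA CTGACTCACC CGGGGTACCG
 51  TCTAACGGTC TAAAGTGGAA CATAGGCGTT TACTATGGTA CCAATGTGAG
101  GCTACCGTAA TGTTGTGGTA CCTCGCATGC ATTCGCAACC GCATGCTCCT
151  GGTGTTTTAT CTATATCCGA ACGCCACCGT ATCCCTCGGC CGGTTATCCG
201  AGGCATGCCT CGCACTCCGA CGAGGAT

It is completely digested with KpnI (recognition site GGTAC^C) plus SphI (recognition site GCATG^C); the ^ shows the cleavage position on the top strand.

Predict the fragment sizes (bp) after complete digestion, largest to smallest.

KpnI sites (GGTACC) start at positions 44, 87, 117.
KpnI cuts after base 5 of each site (before the last base), so after positions 48, 91, 121.
SphI sites (GCATGC) start at positions 125, 141, 203.
SphI cuts after base 5 of each site (before the last base), so after positions 129, 145, 207.
Combined cut positions: 48, 91, 121, 129, 145, 207.
Linear molecule, 6 cuts → 7 fragments:
  1–48 → 48 bp
  49–91 → 43 bp
  92–121 → 30 bp
  122–129 → 8 bp
  130–145 → 16 bp
  146–207 → 62 bp
  208–227 → 20 bp
Sorted largest to smallest: 62, 48, 43, 30, 20, 16, 8 bp.

62, 48, 43, 30, 20, 16, 8 bp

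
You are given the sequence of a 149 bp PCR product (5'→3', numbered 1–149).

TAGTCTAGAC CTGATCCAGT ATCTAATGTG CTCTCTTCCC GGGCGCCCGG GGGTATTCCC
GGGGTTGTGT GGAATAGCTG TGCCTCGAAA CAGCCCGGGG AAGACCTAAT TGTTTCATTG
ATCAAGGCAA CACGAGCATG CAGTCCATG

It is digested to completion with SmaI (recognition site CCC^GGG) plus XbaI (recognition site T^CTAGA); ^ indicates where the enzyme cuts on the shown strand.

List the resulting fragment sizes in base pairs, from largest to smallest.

SmaI sites (CCCGGG) start at positions 38, 46, 58, 94.
SmaI cuts after base 3 of each site, so after positions 40, 48, 60, 96.
The XbaI site (TCTAGA) starts at position 4.
XbaI cuts after the first base of each site, so after position 4.
Combined cut positions: 4, 40, 48, 60, 96.
Linear molecule, 5 cuts → 6 fragments:
  1–4 → 4 bp
  5–40 → 36 bp
  41–48 → 8 bp
  49–60 → 12 bp
  61–96 → 36 bp
  97–149 → 53 bp
Sorted largest to smallest: 53, 36, 36, 12, 8, 4 bp.

53, 36, 36, 12, 8, 4 bp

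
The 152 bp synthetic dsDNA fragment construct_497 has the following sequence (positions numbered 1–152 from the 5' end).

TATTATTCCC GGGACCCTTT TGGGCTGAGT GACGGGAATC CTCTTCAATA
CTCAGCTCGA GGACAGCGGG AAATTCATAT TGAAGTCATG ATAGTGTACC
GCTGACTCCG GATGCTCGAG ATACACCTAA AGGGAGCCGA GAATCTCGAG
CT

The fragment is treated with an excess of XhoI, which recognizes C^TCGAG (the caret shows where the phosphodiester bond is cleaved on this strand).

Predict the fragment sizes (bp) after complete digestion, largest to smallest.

XhoI sites (CTCGAG) start at positions 56, 115, 145.
XhoI cuts after the first base of each site, so after positions 56, 115, 145.
Linear molecule, 3 cuts → 4 fragments:
  1–56 → 56 bp
  57–115 → 59 bp
  116–145 → 30 bp
  146–152 → 7 bp
Sorted largest to smallest: 59, 56, 30, 7 bp.

59, 56, 30, 7 bp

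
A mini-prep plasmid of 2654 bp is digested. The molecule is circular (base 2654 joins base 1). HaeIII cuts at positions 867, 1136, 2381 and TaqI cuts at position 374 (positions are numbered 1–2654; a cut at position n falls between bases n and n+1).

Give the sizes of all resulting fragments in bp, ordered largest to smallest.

1245, 647, 493, 269 bp

Combined cut positions (sorted): 374, 867, 1136, 2381.
Circular molecule, 4 cuts → 4 fragments:
  867 − 374 = 493 bp
  1136 − 867 = 269 bp
  2381 − 1136 = 1245 bp
  wrap: 2654 − 2381 + 374 = 647 bp
Sorted largest to smallest: 1245, 647, 493, 269 bp.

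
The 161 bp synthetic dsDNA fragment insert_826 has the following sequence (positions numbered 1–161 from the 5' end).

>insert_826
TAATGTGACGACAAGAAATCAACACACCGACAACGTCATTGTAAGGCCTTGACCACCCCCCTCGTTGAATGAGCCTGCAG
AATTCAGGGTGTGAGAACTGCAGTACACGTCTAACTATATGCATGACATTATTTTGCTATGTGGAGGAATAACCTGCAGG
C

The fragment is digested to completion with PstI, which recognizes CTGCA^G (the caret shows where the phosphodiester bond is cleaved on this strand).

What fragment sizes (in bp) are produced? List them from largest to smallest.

PstI sites (CTGCAG) start at positions 75, 98, 154.
PstI cuts after base 5 of each site (before the last base), so after positions 79, 102, 158.
Linear molecule, 3 cuts → 4 fragments:
  1–79 → 79 bp
  80–102 → 23 bp
  103–158 → 56 bp
  159–161 → 3 bp
Sorted largest to smallest: 79, 56, 23, 3 bp.

79, 56, 23, 3 bp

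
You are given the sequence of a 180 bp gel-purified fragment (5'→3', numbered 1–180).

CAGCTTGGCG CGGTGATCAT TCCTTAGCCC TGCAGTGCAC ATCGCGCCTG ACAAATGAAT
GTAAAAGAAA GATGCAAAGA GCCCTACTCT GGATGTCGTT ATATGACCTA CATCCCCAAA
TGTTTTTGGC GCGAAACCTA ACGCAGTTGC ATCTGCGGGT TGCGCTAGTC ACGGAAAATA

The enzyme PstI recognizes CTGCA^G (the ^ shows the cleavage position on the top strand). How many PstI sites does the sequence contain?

CTGCAG occurs starting at position 30.
PstI cuts at 1 site.

1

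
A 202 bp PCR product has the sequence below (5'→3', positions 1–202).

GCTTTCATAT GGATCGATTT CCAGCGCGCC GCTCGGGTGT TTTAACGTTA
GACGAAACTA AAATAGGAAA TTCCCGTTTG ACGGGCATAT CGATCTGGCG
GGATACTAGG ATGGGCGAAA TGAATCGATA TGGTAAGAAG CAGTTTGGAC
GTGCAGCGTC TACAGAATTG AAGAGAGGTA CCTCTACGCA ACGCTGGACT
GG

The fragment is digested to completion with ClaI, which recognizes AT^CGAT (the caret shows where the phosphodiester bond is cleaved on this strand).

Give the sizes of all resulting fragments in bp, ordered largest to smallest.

ClaI sites (ATCGAT) start at positions 13, 89, 124.
ClaI cuts after base 2 of each site, so after positions 14, 90, 125.
Linear molecule, 3 cuts → 4 fragments:
  1–14 → 14 bp
  15–90 → 76 bp
  91–125 → 35 bp
  126–202 → 77 bp
Sorted largest to smallest: 77, 76, 35, 14 bp.

77, 76, 35, 14 bp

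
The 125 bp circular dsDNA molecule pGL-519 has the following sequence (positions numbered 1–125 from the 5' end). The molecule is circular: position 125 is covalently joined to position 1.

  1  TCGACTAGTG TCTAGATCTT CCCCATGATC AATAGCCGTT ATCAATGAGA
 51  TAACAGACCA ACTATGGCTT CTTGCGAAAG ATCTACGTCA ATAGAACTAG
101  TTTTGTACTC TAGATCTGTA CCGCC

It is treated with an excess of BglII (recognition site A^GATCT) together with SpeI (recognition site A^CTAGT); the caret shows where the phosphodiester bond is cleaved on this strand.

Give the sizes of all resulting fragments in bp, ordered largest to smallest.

BglII sites (AGATCT) start at positions 14, 79, 112.
BglII cuts after the first base of each site, so after positions 14, 79, 112.
SpeI sites (ACTAGT) start at positions 4, 96.
SpeI cuts after the first base of each site, so after positions 4, 96.
Combined cut positions: 4, 14, 79, 96, 112.
Circular molecule, 5 cuts → 5 fragments:
  5–14 → 10 bp
  15–79 → 65 bp
  80–96 → 17 bp
  97–112 → 16 bp
  113–125 then 1–4 → 13 + 4 = 17 bp
Sorted largest to smallest: 65, 17, 17, 16, 10 bp.

65, 17, 17, 16, 10 bp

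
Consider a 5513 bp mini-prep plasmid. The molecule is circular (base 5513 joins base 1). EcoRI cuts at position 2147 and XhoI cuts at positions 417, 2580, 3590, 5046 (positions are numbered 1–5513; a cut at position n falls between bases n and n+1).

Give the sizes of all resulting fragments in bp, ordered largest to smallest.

Combined cut positions (sorted): 417, 2147, 2580, 3590, 5046.
Circular molecule, 5 cuts → 5 fragments:
  2147 − 417 = 1730 bp
  2580 − 2147 = 433 bp
  3590 − 2580 = 1010 bp
  5046 − 3590 = 1456 bp
  wrap: 5513 − 5046 + 417 = 884 bp
Sorted largest to smallest: 1730, 1456, 1010, 884, 433 bp.

1730, 1456, 1010, 884, 433 bp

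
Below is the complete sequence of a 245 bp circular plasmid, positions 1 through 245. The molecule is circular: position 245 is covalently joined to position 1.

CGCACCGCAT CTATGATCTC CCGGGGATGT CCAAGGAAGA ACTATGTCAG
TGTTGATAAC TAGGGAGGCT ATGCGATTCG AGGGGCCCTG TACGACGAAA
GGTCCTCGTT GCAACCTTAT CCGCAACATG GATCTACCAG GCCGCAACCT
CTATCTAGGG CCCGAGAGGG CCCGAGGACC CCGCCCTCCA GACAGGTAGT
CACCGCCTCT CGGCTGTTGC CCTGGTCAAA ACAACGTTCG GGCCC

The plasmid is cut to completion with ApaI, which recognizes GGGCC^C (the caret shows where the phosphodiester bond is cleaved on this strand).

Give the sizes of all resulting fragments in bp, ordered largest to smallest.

ApaI sites (GGGCCC) start at positions 83, 158, 168, 240.
ApaI cuts after base 5 of each site (before the last base), so after positions 87, 162, 172, 244.
Circular molecule, 4 cuts → 4 fragments:
  88–162 → 75 bp
  163–172 → 10 bp
  173–244 → 72 bp
  245–245 then 1–87 → 1 + 87 = 88 bp
Sorted largest to smallest: 88, 75, 72, 10 bp.

88, 75, 72, 10 bp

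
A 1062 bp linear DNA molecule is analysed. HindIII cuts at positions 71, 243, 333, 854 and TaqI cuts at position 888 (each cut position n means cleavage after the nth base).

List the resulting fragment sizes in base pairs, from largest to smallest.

Combined cut positions (sorted): 71, 243, 333, 854, 888.
Linear molecule, 5 cuts → 6 fragments:
  71 − 0 = 71 bp
  243 − 71 = 172 bp
  333 − 243 = 90 bp
  854 − 333 = 521 bp
  888 − 854 = 34 bp
  1062 − 888 = 174 bp
Sorted largest to smallest: 521, 174, 172, 90, 71, 34 bp.

521, 174, 172, 90, 71, 34 bp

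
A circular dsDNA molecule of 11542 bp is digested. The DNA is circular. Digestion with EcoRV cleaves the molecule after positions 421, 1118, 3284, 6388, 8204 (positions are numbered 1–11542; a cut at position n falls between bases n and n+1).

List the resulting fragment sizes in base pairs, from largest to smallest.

3759, 3104, 2166, 1816, 697 bp

Circular molecule, 5 cuts → 5 fragments:
  1118 − 421 = 697 bp
  3284 − 1118 = 2166 bp
  6388 − 3284 = 3104 bp
  8204 − 6388 = 1816 bp
  wrap: 11542 − 8204 + 421 = 3759 bp
Sorted largest to smallest: 3759, 3104, 2166, 1816, 697 bp.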